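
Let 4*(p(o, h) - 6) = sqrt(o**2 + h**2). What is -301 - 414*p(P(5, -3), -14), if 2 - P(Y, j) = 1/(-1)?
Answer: -2785 - 207*sqrt(205)/2 ≈ -4266.9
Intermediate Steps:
P(Y, j) = 3 (P(Y, j) = 2 - 1/(-1) = 2 - 1*(-1) = 2 + 1 = 3)
p(o, h) = 6 + sqrt(h**2 + o**2)/4 (p(o, h) = 6 + sqrt(o**2 + h**2)/4 = 6 + sqrt(h**2 + o**2)/4)
-301 - 414*p(P(5, -3), -14) = -301 - 414*(6 + sqrt((-14)**2 + 3**2)/4) = -301 - 414*(6 + sqrt(196 + 9)/4) = -301 - 414*(6 + sqrt(205)/4) = -301 + (-2484 - 207*sqrt(205)/2) = -2785 - 207*sqrt(205)/2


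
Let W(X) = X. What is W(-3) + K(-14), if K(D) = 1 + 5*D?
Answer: -72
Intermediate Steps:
W(-3) + K(-14) = -3 + (1 + 5*(-14)) = -3 + (1 - 70) = -3 - 69 = -72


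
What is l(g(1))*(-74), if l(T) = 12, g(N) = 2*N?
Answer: -888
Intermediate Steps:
l(g(1))*(-74) = 12*(-74) = -888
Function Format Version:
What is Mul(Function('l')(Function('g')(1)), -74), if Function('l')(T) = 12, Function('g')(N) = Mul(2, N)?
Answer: -888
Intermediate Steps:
Mul(Function('l')(Function('g')(1)), -74) = Mul(12, -74) = -888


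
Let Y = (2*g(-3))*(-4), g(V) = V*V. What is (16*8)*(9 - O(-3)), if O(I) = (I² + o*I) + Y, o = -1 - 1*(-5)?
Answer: 10752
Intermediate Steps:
o = 4 (o = -1 + 5 = 4)
g(V) = V²
Y = -72 (Y = (2*(-3)²)*(-4) = (2*9)*(-4) = 18*(-4) = -72)
O(I) = -72 + I² + 4*I (O(I) = (I² + 4*I) - 72 = -72 + I² + 4*I)
(16*8)*(9 - O(-3)) = (16*8)*(9 - (-72 + (-3)² + 4*(-3))) = 128*(9 - (-72 + 9 - 12)) = 128*(9 - 1*(-75)) = 128*(9 + 75) = 128*84 = 10752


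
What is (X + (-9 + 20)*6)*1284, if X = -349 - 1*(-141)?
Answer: -182328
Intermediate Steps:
X = -208 (X = -349 + 141 = -208)
(X + (-9 + 20)*6)*1284 = (-208 + (-9 + 20)*6)*1284 = (-208 + 11*6)*1284 = (-208 + 66)*1284 = -142*1284 = -182328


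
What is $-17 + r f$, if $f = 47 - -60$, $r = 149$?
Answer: $15926$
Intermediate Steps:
$f = 107$ ($f = 47 + 60 = 107$)
$-17 + r f = -17 + 149 \cdot 107 = -17 + 15943 = 15926$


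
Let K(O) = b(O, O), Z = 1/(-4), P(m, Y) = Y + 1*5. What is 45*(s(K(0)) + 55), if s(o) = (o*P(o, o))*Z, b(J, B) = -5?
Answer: 2475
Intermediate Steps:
P(m, Y) = 5 + Y (P(m, Y) = Y + 5 = 5 + Y)
Z = -1/4 (Z = 1*(-1/4) = -1/4 ≈ -0.25000)
K(O) = -5
s(o) = -o*(5 + o)/4 (s(o) = (o*(5 + o))*(-1/4) = -o*(5 + o)/4)
45*(s(K(0)) + 55) = 45*(-1/4*(-5)*(5 - 5) + 55) = 45*(-1/4*(-5)*0 + 55) = 45*(0 + 55) = 45*55 = 2475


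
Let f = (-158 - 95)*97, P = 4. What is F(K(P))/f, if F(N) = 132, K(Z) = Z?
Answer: -12/2231 ≈ -0.0053788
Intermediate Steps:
f = -24541 (f = -253*97 = -24541)
F(K(P))/f = 132/(-24541) = 132*(-1/24541) = -12/2231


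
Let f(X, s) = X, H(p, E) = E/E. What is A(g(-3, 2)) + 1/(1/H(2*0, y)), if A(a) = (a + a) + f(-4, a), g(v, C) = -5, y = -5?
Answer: -13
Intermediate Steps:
H(p, E) = 1
A(a) = -4 + 2*a (A(a) = (a + a) - 4 = 2*a - 4 = -4 + 2*a)
A(g(-3, 2)) + 1/(1/H(2*0, y)) = (-4 + 2*(-5)) + 1/(1/1) = (-4 - 10) + 1/1 = -14 + 1 = -13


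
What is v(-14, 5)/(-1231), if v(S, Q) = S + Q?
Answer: 9/1231 ≈ 0.0073111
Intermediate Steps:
v(S, Q) = Q + S
v(-14, 5)/(-1231) = (5 - 14)/(-1231) = -1/1231*(-9) = 9/1231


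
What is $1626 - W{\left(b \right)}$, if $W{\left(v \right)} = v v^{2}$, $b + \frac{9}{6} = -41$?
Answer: $\frac{627133}{8} \approx 78392.0$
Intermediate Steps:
$b = - \frac{85}{2}$ ($b = - \frac{3}{2} - 41 = - \frac{85}{2} \approx -42.5$)
$W{\left(v \right)} = v^{3}$
$1626 - W{\left(b \right)} = 1626 - \left(- \frac{85}{2}\right)^{3} = 1626 - - \frac{614125}{8} = 1626 + \frac{614125}{8} = \frac{627133}{8}$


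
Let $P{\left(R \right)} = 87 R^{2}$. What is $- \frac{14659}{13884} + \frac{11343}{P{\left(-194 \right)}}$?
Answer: $- \frac{996686387}{947100531} \approx -1.0524$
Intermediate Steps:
$- \frac{14659}{13884} + \frac{11343}{P{\left(-194 \right)}} = - \frac{14659}{13884} + \frac{11343}{87 \left(-194\right)^{2}} = \left(-14659\right) \frac{1}{13884} + \frac{11343}{87 \cdot 37636} = - \frac{14659}{13884} + \frac{11343}{3274332} = - \frac{14659}{13884} + 11343 \cdot \frac{1}{3274332} = - \frac{14659}{13884} + \frac{3781}{1091444} = - \frac{996686387}{947100531}$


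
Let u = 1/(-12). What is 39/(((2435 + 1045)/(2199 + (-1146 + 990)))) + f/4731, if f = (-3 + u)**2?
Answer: 2261909827/98783280 ≈ 22.898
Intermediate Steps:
u = -1/12 ≈ -0.083333
f = 1369/144 (f = (-3 - 1/12)**2 = (-37/12)**2 = 1369/144 ≈ 9.5069)
39/(((2435 + 1045)/(2199 + (-1146 + 990)))) + f/4731 = 39/(((2435 + 1045)/(2199 + (-1146 + 990)))) + (1369/144)/4731 = 39/((3480/(2199 - 156))) + (1369/144)*(1/4731) = 39/((3480/2043)) + 1369/681264 = 39/((3480*(1/2043))) + 1369/681264 = 39/(1160/681) + 1369/681264 = 39*(681/1160) + 1369/681264 = 26559/1160 + 1369/681264 = 2261909827/98783280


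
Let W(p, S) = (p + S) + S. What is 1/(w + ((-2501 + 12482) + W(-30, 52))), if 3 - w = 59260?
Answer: -1/49202 ≈ -2.0324e-5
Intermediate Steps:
W(p, S) = p + 2*S (W(p, S) = (S + p) + S = p + 2*S)
w = -59257 (w = 3 - 1*59260 = 3 - 59260 = -59257)
1/(w + ((-2501 + 12482) + W(-30, 52))) = 1/(-59257 + ((-2501 + 12482) + (-30 + 2*52))) = 1/(-59257 + (9981 + (-30 + 104))) = 1/(-59257 + (9981 + 74)) = 1/(-59257 + 10055) = 1/(-49202) = -1/49202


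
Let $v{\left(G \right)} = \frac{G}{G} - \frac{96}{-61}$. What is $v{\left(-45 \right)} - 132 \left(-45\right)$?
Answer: $\frac{362497}{61} \approx 5942.6$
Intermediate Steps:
$v{\left(G \right)} = \frac{157}{61}$ ($v{\left(G \right)} = 1 - - \frac{96}{61} = 1 + \frac{96}{61} = \frac{157}{61}$)
$v{\left(-45 \right)} - 132 \left(-45\right) = \frac{157}{61} - 132 \left(-45\right) = \frac{157}{61} - -5940 = \frac{157}{61} + 5940 = \frac{362497}{61}$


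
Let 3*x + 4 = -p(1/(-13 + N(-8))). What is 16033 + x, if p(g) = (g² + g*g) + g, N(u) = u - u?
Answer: 8128066/507 ≈ 16032.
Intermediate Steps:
N(u) = 0
p(g) = g + 2*g² (p(g) = (g² + g²) + g = 2*g² + g = g + 2*g²)
x = -665/507 (x = -4/3 + (-(1 + 2/(-13 + 0))/(-13 + 0))/3 = -4/3 + (-(1 + 2/(-13))/(-13))/3 = -4/3 + (-(-1)*(1 + 2*(-1/13))/13)/3 = -4/3 + (-(-1)*(1 - 2/13)/13)/3 = -4/3 + (-(-1)*11/(13*13))/3 = -4/3 + (-1*(-11/169))/3 = -4/3 + (⅓)*(11/169) = -4/3 + 11/507 = -665/507 ≈ -1.3116)
16033 + x = 16033 - 665/507 = 8128066/507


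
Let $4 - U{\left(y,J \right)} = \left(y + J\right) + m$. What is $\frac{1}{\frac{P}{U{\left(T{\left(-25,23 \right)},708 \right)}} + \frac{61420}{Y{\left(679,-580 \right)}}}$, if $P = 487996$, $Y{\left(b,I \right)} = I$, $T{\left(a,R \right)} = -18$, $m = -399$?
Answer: $- \frac{8323}{15033261} \approx -0.00055364$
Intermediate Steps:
$U{\left(y,J \right)} = 403 - J - y$ ($U{\left(y,J \right)} = 4 - \left(\left(y + J\right) - 399\right) = 4 - \left(\left(J + y\right) - 399\right) = 4 - \left(-399 + J + y\right) = 403 - J - y$)
$\frac{1}{\frac{P}{U{\left(T{\left(-25,23 \right)},708 \right)}} + \frac{61420}{Y{\left(679,-580 \right)}}} = \frac{1}{\frac{487996}{403 - 708 - -18} + \frac{61420}{-580}} = \frac{1}{\frac{487996}{403 - 708 + 18} + 61420 \left(- \frac{1}{580}\right)} = \frac{1}{\frac{487996}{-287} - \frac{3071}{29}} = \frac{1}{487996 \left(- \frac{1}{287}\right) - \frac{3071}{29}} = \frac{1}{- \frac{487996}{287} - \frac{3071}{29}} = \frac{1}{- \frac{15033261}{8323}} = - \frac{8323}{15033261}$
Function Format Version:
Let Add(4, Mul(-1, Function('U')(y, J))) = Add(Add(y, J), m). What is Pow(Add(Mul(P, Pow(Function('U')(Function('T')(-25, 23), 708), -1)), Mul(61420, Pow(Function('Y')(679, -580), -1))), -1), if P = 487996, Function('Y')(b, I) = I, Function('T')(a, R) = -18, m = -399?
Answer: Rational(-8323, 15033261) ≈ -0.00055364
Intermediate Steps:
Function('U')(y, J) = Add(403, Mul(-1, J), Mul(-1, y)) (Function('U')(y, J) = Add(4, Mul(-1, Add(Add(y, J), -399))) = Add(4, Mul(-1, Add(Add(J, y), -399))) = Add(4, Mul(-1, Add(-399, J, y))) = Add(4, Add(399, Mul(-1, J), Mul(-1, y))) = Add(403, Mul(-1, J), Mul(-1, y)))
Pow(Add(Mul(P, Pow(Function('U')(Function('T')(-25, 23), 708), -1)), Mul(61420, Pow(Function('Y')(679, -580), -1))), -1) = Pow(Add(Mul(487996, Pow(Add(403, Mul(-1, 708), Mul(-1, -18)), -1)), Mul(61420, Pow(-580, -1))), -1) = Pow(Add(Mul(487996, Pow(Add(403, -708, 18), -1)), Mul(61420, Rational(-1, 580))), -1) = Pow(Add(Mul(487996, Pow(-287, -1)), Rational(-3071, 29)), -1) = Pow(Add(Mul(487996, Rational(-1, 287)), Rational(-3071, 29)), -1) = Pow(Add(Rational(-487996, 287), Rational(-3071, 29)), -1) = Pow(Rational(-15033261, 8323), -1) = Rational(-8323, 15033261)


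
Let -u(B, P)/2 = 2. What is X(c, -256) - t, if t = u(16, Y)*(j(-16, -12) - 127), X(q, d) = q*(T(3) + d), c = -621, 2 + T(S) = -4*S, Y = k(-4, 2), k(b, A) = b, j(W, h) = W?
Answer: 167098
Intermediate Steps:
Y = -4
T(S) = -2 - 4*S
X(q, d) = q*(-14 + d) (X(q, d) = q*((-2 - 4*3) + d) = q*((-2 - 12) + d) = q*(-14 + d))
u(B, P) = -4 (u(B, P) = -2*2 = -4)
t = 572 (t = -4*(-16 - 127) = -4*(-143) = 572)
X(c, -256) - t = -621*(-14 - 256) - 1*572 = -621*(-270) - 572 = 167670 - 572 = 167098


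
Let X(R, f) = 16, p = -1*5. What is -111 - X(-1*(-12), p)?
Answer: -127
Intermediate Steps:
p = -5
-111 - X(-1*(-12), p) = -111 - 1*16 = -111 - 16 = -127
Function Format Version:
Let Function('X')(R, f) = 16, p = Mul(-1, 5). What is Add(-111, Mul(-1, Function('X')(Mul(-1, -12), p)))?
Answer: -127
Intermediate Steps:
p = -5
Add(-111, Mul(-1, Function('X')(Mul(-1, -12), p))) = Add(-111, Mul(-1, 16)) = Add(-111, -16) = -127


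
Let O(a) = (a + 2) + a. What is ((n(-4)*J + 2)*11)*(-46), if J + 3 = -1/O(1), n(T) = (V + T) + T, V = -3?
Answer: -38203/2 ≈ -19102.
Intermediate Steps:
n(T) = -3 + 2*T (n(T) = (-3 + T) + T = -3 + 2*T)
O(a) = 2 + 2*a (O(a) = (2 + a) + a = 2 + 2*a)
J = -13/4 (J = -3 - 1/(2 + 2*1) = -3 - 1/(2 + 2) = -3 - 1/4 = -3 - 1*¼ = -3 - ¼ = -13/4 ≈ -3.2500)
((n(-4)*J + 2)*11)*(-46) = (((-3 + 2*(-4))*(-13/4) + 2)*11)*(-46) = (((-3 - 8)*(-13/4) + 2)*11)*(-46) = ((-11*(-13/4) + 2)*11)*(-46) = ((143/4 + 2)*11)*(-46) = ((151/4)*11)*(-46) = (1661/4)*(-46) = -38203/2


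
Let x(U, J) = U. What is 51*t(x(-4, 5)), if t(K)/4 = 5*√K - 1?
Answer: -204 + 2040*I ≈ -204.0 + 2040.0*I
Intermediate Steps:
t(K) = -4 + 20*√K (t(K) = 4*(5*√K - 1) = 4*(-1 + 5*√K) = -4 + 20*√K)
51*t(x(-4, 5)) = 51*(-4 + 20*√(-4)) = 51*(-4 + 20*(2*I)) = 51*(-4 + 40*I) = -204 + 2040*I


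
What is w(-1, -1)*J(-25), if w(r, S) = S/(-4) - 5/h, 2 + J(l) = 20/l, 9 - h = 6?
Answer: 119/30 ≈ 3.9667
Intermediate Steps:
h = 3 (h = 9 - 1*6 = 9 - 6 = 3)
J(l) = -2 + 20/l
w(r, S) = -5/3 - S/4 (w(r, S) = S/(-4) - 5/3 = S*(-¼) - 5*⅓ = -S/4 - 5/3 = -5/3 - S/4)
w(-1, -1)*J(-25) = (-5/3 - ¼*(-1))*(-2 + 20/(-25)) = (-5/3 + ¼)*(-2 + 20*(-1/25)) = -17*(-2 - ⅘)/12 = -17/12*(-14/5) = 119/30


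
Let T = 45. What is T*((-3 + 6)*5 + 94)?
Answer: 4905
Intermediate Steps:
T*((-3 + 6)*5 + 94) = 45*((-3 + 6)*5 + 94) = 45*(3*5 + 94) = 45*(15 + 94) = 45*109 = 4905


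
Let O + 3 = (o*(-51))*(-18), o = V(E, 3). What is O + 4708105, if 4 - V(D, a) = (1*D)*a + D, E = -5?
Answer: 4730134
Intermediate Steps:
V(D, a) = 4 - D - D*a (V(D, a) = 4 - ((1*D)*a + D) = 4 - (D*a + D) = 4 - (D + D*a) = 4 + (-D - D*a) = 4 - D - D*a)
o = 24 (o = 4 - 1*(-5) - 1*(-5)*3 = 4 + 5 + 15 = 24)
O = 22029 (O = -3 + (24*(-51))*(-18) = -3 - 1224*(-18) = -3 + 22032 = 22029)
O + 4708105 = 22029 + 4708105 = 4730134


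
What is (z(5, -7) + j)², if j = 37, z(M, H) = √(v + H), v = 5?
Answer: (37 + I*√2)² ≈ 1367.0 + 104.65*I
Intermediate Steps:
z(M, H) = √(5 + H)
(z(5, -7) + j)² = (√(5 - 7) + 37)² = (√(-2) + 37)² = (I*√2 + 37)² = (37 + I*√2)²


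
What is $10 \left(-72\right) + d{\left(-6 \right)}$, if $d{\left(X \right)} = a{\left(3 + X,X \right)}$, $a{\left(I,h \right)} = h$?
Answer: $-726$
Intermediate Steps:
$d{\left(X \right)} = X$
$10 \left(-72\right) + d{\left(-6 \right)} = 10 \left(-72\right) - 6 = -720 - 6 = -726$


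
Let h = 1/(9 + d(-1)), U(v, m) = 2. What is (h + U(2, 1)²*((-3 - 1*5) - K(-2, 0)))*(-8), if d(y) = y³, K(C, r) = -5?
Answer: 95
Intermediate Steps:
h = ⅛ (h = 1/(9 + (-1)³) = 1/(9 - 1) = 1/8 = ⅛ ≈ 0.12500)
(h + U(2, 1)²*((-3 - 1*5) - K(-2, 0)))*(-8) = (⅛ + 2²*((-3 - 1*5) - 1*(-5)))*(-8) = (⅛ + 4*((-3 - 5) + 5))*(-8) = (⅛ + 4*(-8 + 5))*(-8) = (⅛ + 4*(-3))*(-8) = (⅛ - 12)*(-8) = -95/8*(-8) = 95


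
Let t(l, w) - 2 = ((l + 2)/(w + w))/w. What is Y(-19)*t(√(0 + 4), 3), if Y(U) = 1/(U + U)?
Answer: -10/171 ≈ -0.058480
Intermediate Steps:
Y(U) = 1/(2*U)
t(l, w) = 2 + (2 + l)/(2*w²) (t(l, w) = 2 + ((l + 2)/(w + w))/w = 2 + ((2 + l)/((2*w)))/w = 2 + ((2 + l)*(1/(2*w)))/w = 2 + ((2 + l)/(2*w))/w = 2 + (2 + l)/(2*w²))
Y(-19)*t(√(0 + 4), 3) = ((½)/(-19))*((½)*(2 + √(0 + 4) + 4*3²)/3²) = ((½)*(-1/19))*((½)*(⅑)*(2 + √4 + 4*9)) = -(2 + 2 + 36)/(76*9) = -40/(76*9) = -1/38*20/9 = -10/171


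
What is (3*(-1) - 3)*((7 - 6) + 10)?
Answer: -66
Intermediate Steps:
(3*(-1) - 3)*((7 - 6) + 10) = (-3 - 3)*(1 + 10) = -6*11 = -66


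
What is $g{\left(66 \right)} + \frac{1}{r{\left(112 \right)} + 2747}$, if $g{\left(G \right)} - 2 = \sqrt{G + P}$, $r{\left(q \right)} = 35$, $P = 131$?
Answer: $\frac{5565}{2782} + \sqrt{197} \approx 16.036$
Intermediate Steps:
$g{\left(G \right)} = 2 + \sqrt{131 + G}$ ($g{\left(G \right)} = 2 + \sqrt{G + 131} = 2 + \sqrt{131 + G}$)
$g{\left(66 \right)} + \frac{1}{r{\left(112 \right)} + 2747} = \left(2 + \sqrt{131 + 66}\right) + \frac{1}{35 + 2747} = \left(2 + \sqrt{197}\right) + \frac{1}{2782} = \frac{5565}{2782} + \sqrt{197}$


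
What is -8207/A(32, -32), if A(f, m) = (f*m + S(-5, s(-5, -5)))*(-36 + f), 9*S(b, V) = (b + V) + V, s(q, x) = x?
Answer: -24621/12308 ≈ -2.0004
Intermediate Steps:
S(b, V) = b/9 + 2*V/9 (S(b, V) = ((b + V) + V)/9 = ((V + b) + V)/9 = (b + 2*V)/9 = b/9 + 2*V/9)
A(f, m) = (-36 + f)*(-5/3 + f*m) (A(f, m) = (f*m + ((⅑)*(-5) + (2/9)*(-5)))*(-36 + f) = (f*m + (-5/9 - 10/9))*(-36 + f) = (f*m - 5/3)*(-36 + f) = (-5/3 + f*m)*(-36 + f) = (-36 + f)*(-5/3 + f*m))
-8207/A(32, -32) = -8207/(60 - 5/3*32 - 32*32² - 36*32*(-32)) = -8207/(60 - 160/3 - 32*1024 + 36864) = -8207/(60 - 160/3 - 32768 + 36864) = -8207/12308/3 = -8207*3/12308 = -24621/12308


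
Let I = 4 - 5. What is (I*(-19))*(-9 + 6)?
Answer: -57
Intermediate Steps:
I = -1
(I*(-19))*(-9 + 6) = (-1*(-19))*(-9 + 6) = 19*(-3) = -57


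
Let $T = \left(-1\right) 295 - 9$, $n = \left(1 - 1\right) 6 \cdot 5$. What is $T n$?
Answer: $0$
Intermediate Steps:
$n = 0$ ($n = 0 \cdot 30 = 0$)
$T = -304$ ($T = -295 - 9 = -304$)
$T n = \left(-304\right) 0 = 0$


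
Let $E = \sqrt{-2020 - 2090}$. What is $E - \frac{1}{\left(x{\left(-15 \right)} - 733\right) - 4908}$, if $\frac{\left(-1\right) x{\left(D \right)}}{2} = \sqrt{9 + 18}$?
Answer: $\frac{5641}{31820773} - \frac{6 \sqrt{3}}{31820773} + i \sqrt{4110} \approx 0.00017695 + 64.109 i$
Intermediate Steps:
$x{\left(D \right)} = - 6 \sqrt{3}$ ($x{\left(D \right)} = - 2 \sqrt{9 + 18} = - 2 \sqrt{27} = - 2 \cdot 3 \sqrt{3} = - 6 \sqrt{3}$)
$E = i \sqrt{4110}$ ($E = \sqrt{-2020 - 2090} = \sqrt{-4110} = i \sqrt{4110} \approx 64.109 i$)
$E - \frac{1}{\left(x{\left(-15 \right)} - 733\right) - 4908} = i \sqrt{4110} - \frac{1}{\left(- 6 \sqrt{3} - 733\right) - 4908} = i \sqrt{4110} - \frac{1}{\left(-733 - 6 \sqrt{3}\right) - 4908} = i \sqrt{4110} - \frac{1}{-5641 - 6 \sqrt{3}} = - \frac{1}{-5641 - 6 \sqrt{3}} + i \sqrt{4110}$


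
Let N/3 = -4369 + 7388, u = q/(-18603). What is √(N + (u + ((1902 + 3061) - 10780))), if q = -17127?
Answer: √13846797861/2067 ≈ 56.929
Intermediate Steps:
u = 1903/2067 (u = -17127/(-18603) = -17127*(-1/18603) = 1903/2067 ≈ 0.92066)
N = 9057 (N = 3*(-4369 + 7388) = 3*3019 = 9057)
√(N + (u + ((1902 + 3061) - 10780))) = √(9057 + (1903/2067 + ((1902 + 3061) - 10780))) = √(9057 + (1903/2067 + (4963 - 10780))) = √(9057 + (1903/2067 - 5817)) = √(9057 - 12021836/2067) = √(6698983/2067) = √13846797861/2067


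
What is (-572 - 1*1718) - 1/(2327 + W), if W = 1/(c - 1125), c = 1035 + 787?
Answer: -3714197497/1621920 ≈ -2290.0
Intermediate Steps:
c = 1822
W = 1/697 (W = 1/(1822 - 1125) = 1/697 ≈ 0.0014347)
(-572 - 1*1718) - 1/(2327 + W) = (-572 - 1*1718) - 1/(2327 + 1/697) = (-572 - 1718) - 1/1621920/697 = -2290 - 1*697/1621920 = -2290 - 697/1621920 = -3714197497/1621920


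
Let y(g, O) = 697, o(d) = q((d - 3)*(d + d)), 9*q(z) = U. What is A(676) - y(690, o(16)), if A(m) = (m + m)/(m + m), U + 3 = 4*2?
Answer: -696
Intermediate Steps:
U = 5 (U = -3 + 4*2 = -3 + 8 = 5)
A(m) = 1 (A(m) = (2*m)/((2*m)) = (2*m)*(1/(2*m)) = 1)
q(z) = 5/9 (q(z) = (1/9)*5 = 5/9)
o(d) = 5/9
A(676) - y(690, o(16)) = 1 - 1*697 = 1 - 697 = -696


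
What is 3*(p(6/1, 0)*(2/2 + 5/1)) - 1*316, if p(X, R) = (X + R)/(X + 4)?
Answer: -1526/5 ≈ -305.20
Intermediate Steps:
p(X, R) = (R + X)/(4 + X)
3*(p(6/1, 0)*(2/2 + 5/1)) - 1*316 = 3*(((0 + 6/1)/(4 + 6/1))*(2/2 + 5/1)) - 1*316 = 3*(((0 + 6*1)/(4 + 6*1))*(2*(1/2) + 5*1)) - 316 = 3*(((0 + 6)/(4 + 6))*(1 + 5)) - 316 = 3*((6/10)*6) - 316 = 3*(((1/10)*6)*6) - 316 = 3*((3/5)*6) - 316 = 3*(18/5) - 316 = 54/5 - 316 = -1526/5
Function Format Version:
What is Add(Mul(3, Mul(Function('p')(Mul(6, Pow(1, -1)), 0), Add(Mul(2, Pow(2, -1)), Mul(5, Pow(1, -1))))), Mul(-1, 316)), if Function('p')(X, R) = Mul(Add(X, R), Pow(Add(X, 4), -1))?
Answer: Rational(-1526, 5) ≈ -305.20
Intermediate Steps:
Function('p')(X, R) = Mul(Pow(Add(4, X), -1), Add(R, X)) (Function('p')(X, R) = Mul(Add(R, X), Pow(Add(4, X), -1)) = Mul(Pow(Add(4, X), -1), Add(R, X)))
Add(Mul(3, Mul(Function('p')(Mul(6, Pow(1, -1)), 0), Add(Mul(2, Pow(2, -1)), Mul(5, Pow(1, -1))))), Mul(-1, 316)) = Add(Mul(3, Mul(Mul(Pow(Add(4, Mul(6, Pow(1, -1))), -1), Add(0, Mul(6, Pow(1, -1)))), Add(Mul(2, Pow(2, -1)), Mul(5, Pow(1, -1))))), Mul(-1, 316)) = Add(Mul(3, Mul(Mul(Pow(Add(4, Mul(6, 1)), -1), Add(0, Mul(6, 1))), Add(Mul(2, Rational(1, 2)), Mul(5, 1)))), -316) = Add(Mul(3, Mul(Mul(Pow(Add(4, 6), -1), Add(0, 6)), Add(1, 5))), -316) = Add(Mul(3, Mul(Mul(Pow(10, -1), 6), 6)), -316) = Add(Mul(3, Mul(Mul(Rational(1, 10), 6), 6)), -316) = Add(Mul(3, Mul(Rational(3, 5), 6)), -316) = Add(Mul(3, Rational(18, 5)), -316) = Add(Rational(54, 5), -316) = Rational(-1526, 5)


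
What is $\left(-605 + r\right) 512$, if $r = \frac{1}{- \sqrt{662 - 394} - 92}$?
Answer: $- \frac{634710016}{2049} + \frac{256 \sqrt{67}}{2049} \approx -3.0976 \cdot 10^{5}$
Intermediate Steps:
$r = \frac{1}{-92 - 2 \sqrt{67}}$ ($r = \frac{1}{- \sqrt{268} - 92} = \frac{1}{- 2 \sqrt{67} - 92} = \frac{1}{-92 - 2 \sqrt{67}} \approx -0.0092276$)
$\left(-605 + r\right) 512 = \left(-605 - \left(\frac{23}{2049} - \frac{\sqrt{67}}{4098}\right)\right) 512 = \left(- \frac{1239668}{2049} + \frac{\sqrt{67}}{4098}\right) 512 = - \frac{634710016}{2049} + \frac{256 \sqrt{67}}{2049}$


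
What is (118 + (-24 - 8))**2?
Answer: 7396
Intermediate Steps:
(118 + (-24 - 8))**2 = (118 - 32)**2 = 86**2 = 7396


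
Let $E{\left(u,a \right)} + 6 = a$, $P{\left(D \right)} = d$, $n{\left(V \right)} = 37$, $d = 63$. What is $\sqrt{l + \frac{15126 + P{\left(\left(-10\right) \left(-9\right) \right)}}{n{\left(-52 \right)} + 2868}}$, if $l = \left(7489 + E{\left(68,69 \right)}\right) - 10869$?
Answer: $\frac{2 i \sqrt{1014230}}{35} \approx 57.548 i$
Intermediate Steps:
$P{\left(D \right)} = 63$
$E{\left(u,a \right)} = -6 + a$
$l = -3317$ ($l = \left(7489 + \left(-6 + 69\right)\right) - 10869 = \left(7489 + 63\right) - 10869 = 7552 - 10869 = -3317$)
$\sqrt{l + \frac{15126 + P{\left(\left(-10\right) \left(-9\right) \right)}}{n{\left(-52 \right)} + 2868}} = \sqrt{-3317 + \frac{15126 + 63}{37 + 2868}} = \sqrt{-3317 + \frac{15189}{2905}} = \sqrt{-3317 + 15189 \cdot \frac{1}{2905}} = \sqrt{-3317 + \frac{183}{35}} = \sqrt{- \frac{115912}{35}} = \frac{2 i \sqrt{1014230}}{35}$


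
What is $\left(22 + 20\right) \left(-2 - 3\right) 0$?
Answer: $0$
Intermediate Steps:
$\left(22 + 20\right) \left(-2 - 3\right) 0 = 42 \left(-2 - 3\right) 0 = 42 \left(\left(-5\right) 0\right) = 42 \cdot 0 = 0$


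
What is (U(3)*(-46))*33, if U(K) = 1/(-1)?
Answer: 1518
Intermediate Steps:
U(K) = -1
(U(3)*(-46))*33 = -1*(-46)*33 = 46*33 = 1518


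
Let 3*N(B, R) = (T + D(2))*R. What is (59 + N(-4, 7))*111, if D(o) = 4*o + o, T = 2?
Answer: 9657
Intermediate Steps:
D(o) = 5*o
N(B, R) = 4*R (N(B, R) = ((2 + 5*2)*R)/3 = ((2 + 10)*R)/3 = (12*R)/3 = 4*R)
(59 + N(-4, 7))*111 = (59 + 4*7)*111 = (59 + 28)*111 = 87*111 = 9657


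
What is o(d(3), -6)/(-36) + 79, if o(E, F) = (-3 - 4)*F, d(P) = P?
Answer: 467/6 ≈ 77.833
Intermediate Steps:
o(E, F) = -7*F
o(d(3), -6)/(-36) + 79 = (-7*(-6))/(-36) + 79 = -1/36*42 + 79 = -7/6 + 79 = 467/6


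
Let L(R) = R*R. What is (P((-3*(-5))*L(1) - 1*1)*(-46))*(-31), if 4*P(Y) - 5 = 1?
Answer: 2139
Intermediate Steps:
L(R) = R²
P(Y) = 3/2 (P(Y) = 5/4 + (¼)*1 = 5/4 + ¼ = 3/2)
(P((-3*(-5))*L(1) - 1*1)*(-46))*(-31) = ((3/2)*(-46))*(-31) = -69*(-31) = 2139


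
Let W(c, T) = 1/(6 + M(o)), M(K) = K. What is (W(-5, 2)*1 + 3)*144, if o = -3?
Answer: 480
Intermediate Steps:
W(c, T) = ⅓ (W(c, T) = 1/(6 - 3) = 1/3 = ⅓)
(W(-5, 2)*1 + 3)*144 = ((⅓)*1 + 3)*144 = (⅓ + 3)*144 = (10/3)*144 = 480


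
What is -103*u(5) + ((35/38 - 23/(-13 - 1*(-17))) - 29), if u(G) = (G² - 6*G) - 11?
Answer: 122677/76 ≈ 1614.2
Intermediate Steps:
u(G) = -11 + G² - 6*G
-103*u(5) + ((35/38 - 23/(-13 - 1*(-17))) - 29) = -103*(-11 + 5² - 6*5) + ((35/38 - 23/(-13 - 1*(-17))) - 29) = -103*(-11 + 25 - 30) + ((35*(1/38) - 23/(-13 + 17)) - 29) = -103*(-16) + ((35/38 - 23/4) - 29) = 1648 + ((35/38 - 23*¼) - 29) = 1648 + ((35/38 - 23/4) - 29) = 1648 + (-367/76 - 29) = 1648 - 2571/76 = 122677/76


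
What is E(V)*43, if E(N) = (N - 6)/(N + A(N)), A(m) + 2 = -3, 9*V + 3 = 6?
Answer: 731/14 ≈ 52.214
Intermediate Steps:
V = ⅓ (V = -⅓ + (⅑)*6 = -⅓ + ⅔ = ⅓ ≈ 0.33333)
A(m) = -5 (A(m) = -2 - 3 = -5)
E(N) = (-6 + N)/(-5 + N) (E(N) = (N - 6)/(N - 5) = (-6 + N)/(-5 + N))
E(V)*43 = ((-6 + ⅓)/(-5 + ⅓))*43 = (-17/3/(-14/3))*43 = -3/14*(-17/3)*43 = (17/14)*43 = 731/14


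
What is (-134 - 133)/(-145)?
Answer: 267/145 ≈ 1.8414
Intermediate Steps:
(-134 - 133)/(-145) = -267*(-1/145) = 267/145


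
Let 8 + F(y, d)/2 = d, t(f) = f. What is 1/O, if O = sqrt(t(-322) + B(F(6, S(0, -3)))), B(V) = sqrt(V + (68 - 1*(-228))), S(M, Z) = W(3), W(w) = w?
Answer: -I/sqrt(322 - sqrt(286)) ≈ -0.057252*I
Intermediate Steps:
S(M, Z) = 3
F(y, d) = -16 + 2*d
B(V) = sqrt(296 + V) (B(V) = sqrt(V + (68 + 228)) = sqrt(V + 296) = sqrt(296 + V))
O = sqrt(-322 + sqrt(286)) (O = sqrt(-322 + sqrt(296 + (-16 + 2*3))) = sqrt(-322 + sqrt(296 + (-16 + 6))) = sqrt(-322 + sqrt(296 - 10)) = sqrt(-322 + sqrt(286)) ≈ 17.467*I)
1/O = 1/(sqrt(-322 + sqrt(286))) = 1/sqrt(-322 + sqrt(286))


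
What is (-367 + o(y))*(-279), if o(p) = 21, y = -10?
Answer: 96534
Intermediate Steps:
(-367 + o(y))*(-279) = (-367 + 21)*(-279) = -346*(-279) = 96534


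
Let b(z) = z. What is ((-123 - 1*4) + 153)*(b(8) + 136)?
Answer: 3744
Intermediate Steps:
((-123 - 1*4) + 153)*(b(8) + 136) = ((-123 - 1*4) + 153)*(8 + 136) = ((-123 - 4) + 153)*144 = (-127 + 153)*144 = 26*144 = 3744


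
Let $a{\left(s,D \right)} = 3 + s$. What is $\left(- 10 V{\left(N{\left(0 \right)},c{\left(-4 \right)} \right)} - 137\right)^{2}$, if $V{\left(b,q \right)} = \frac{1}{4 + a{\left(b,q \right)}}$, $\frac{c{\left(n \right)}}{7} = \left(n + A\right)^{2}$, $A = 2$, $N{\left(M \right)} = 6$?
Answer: $\frac{3207681}{169} \approx 18980.0$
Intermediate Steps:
$c{\left(n \right)} = 7 \left(2 + n\right)^{2}$ ($c{\left(n \right)} = 7 \left(n + 2\right)^{2} = 7 \left(2 + n\right)^{2}$)
$V{\left(b,q \right)} = \frac{1}{7 + b}$ ($V{\left(b,q \right)} = \frac{1}{4 + \left(3 + b\right)} = \frac{1}{7 + b}$)
$\left(- 10 V{\left(N{\left(0 \right)},c{\left(-4 \right)} \right)} - 137\right)^{2} = \left(- \frac{10}{7 + 6} - 137\right)^{2} = \left(- \frac{10}{13} - 137\right)^{2} = \left(- \frac{1791}{13}\right)^{2} = \frac{3207681}{169}$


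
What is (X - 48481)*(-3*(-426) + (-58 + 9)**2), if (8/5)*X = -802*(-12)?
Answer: -156232414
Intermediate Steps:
X = 6015 (X = 5*(-802*(-12))/8 = (5/8)*9624 = 6015)
(X - 48481)*(-3*(-426) + (-58 + 9)**2) = (6015 - 48481)*(-3*(-426) + (-58 + 9)**2) = -42466*(1278 + (-49)**2) = -42466*(1278 + 2401) = -42466*3679 = -156232414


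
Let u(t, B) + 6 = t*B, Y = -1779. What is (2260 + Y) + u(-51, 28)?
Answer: -953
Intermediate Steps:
u(t, B) = -6 + B*t (u(t, B) = -6 + t*B = -6 + B*t)
(2260 + Y) + u(-51, 28) = (2260 - 1779) + (-6 + 28*(-51)) = 481 + (-6 - 1428) = 481 - 1434 = -953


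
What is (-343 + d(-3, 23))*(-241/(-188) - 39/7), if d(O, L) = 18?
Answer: 1834625/1316 ≈ 1394.1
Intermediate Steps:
(-343 + d(-3, 23))*(-241/(-188) - 39/7) = (-343 + 18)*(-241/(-188) - 39/7) = -325*(-241*(-1/188) - 39*⅐) = -325*(241/188 - 39/7) = -325*(-5645/1316) = 1834625/1316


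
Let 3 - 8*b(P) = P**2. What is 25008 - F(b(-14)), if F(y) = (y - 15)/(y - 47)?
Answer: 14229239/569 ≈ 25007.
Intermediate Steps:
b(P) = 3/8 - P**2/8
F(y) = (-15 + y)/(-47 + y)
25008 - F(b(-14)) = 25008 - (-15 + (3/8 - 1/8*(-14)**2))/(-47 + (3/8 - 1/8*(-14)**2)) = 25008 - (-15 + (3/8 - 1/8*196))/(-47 + (3/8 - 1/8*196)) = 25008 - (-15 + (3/8 - 49/2))/(-47 + (3/8 - 49/2)) = 25008 - (-15 - 193/8)/(-47 - 193/8) = 25008 - (-313)/((-569/8)*8) = 25008 - (-8)*(-313)/(569*8) = 25008 - 1*313/569 = 25008 - 313/569 = 14229239/569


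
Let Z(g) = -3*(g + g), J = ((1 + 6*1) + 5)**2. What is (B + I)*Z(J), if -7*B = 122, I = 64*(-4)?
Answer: 1653696/7 ≈ 2.3624e+5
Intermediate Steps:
I = -256
J = 144 (J = ((1 + 6) + 5)**2 = (7 + 5)**2 = 12**2 = 144)
Z(g) = -6*g
B = -122/7 (B = -1/7*122 = -122/7 ≈ -17.429)
(B + I)*Z(J) = (-122/7 - 256)*(-6*144) = -1914/7*(-864) = 1653696/7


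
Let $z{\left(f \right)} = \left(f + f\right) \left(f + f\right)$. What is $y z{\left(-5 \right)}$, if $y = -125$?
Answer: $-12500$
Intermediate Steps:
$z{\left(f \right)} = 4 f^{2}$ ($z{\left(f \right)} = 2 f 2 f = 4 f^{2}$)
$y z{\left(-5 \right)} = - 125 \cdot 4 \left(-5\right)^{2} = - 125 \cdot 4 \cdot 25 = \left(-125\right) 100 = -12500$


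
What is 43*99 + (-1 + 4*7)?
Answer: 4284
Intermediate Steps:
43*99 + (-1 + 4*7) = 4257 + (-1 + 28) = 4257 + 27 = 4284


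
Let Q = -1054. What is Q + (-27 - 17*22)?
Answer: -1455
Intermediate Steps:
Q + (-27 - 17*22) = -1054 + (-27 - 17*22) = -1054 + (-27 - 374) = -1054 - 401 = -1455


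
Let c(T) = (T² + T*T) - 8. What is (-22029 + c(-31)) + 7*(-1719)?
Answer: -32148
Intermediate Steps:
c(T) = -8 + 2*T² (c(T) = (T² + T²) - 8 = 2*T² - 8 = -8 + 2*T²)
(-22029 + c(-31)) + 7*(-1719) = (-22029 + (-8 + 2*(-31)²)) + 7*(-1719) = (-22029 + (-8 + 2*961)) - 12033 = (-22029 + (-8 + 1922)) - 12033 = (-22029 + 1914) - 12033 = -20115 - 12033 = -32148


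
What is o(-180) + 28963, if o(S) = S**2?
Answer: 61363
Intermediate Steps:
o(-180) + 28963 = (-180)**2 + 28963 = 32400 + 28963 = 61363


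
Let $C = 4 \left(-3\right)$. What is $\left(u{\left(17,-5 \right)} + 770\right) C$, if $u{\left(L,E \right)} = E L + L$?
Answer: $-8424$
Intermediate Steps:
$u{\left(L,E \right)} = L + E L$
$C = -12$
$\left(u{\left(17,-5 \right)} + 770\right) C = \left(17 \left(1 - 5\right) + 770\right) \left(-12\right) = \left(17 \left(-4\right) + 770\right) \left(-12\right) = \left(-68 + 770\right) \left(-12\right) = 702 \left(-12\right) = -8424$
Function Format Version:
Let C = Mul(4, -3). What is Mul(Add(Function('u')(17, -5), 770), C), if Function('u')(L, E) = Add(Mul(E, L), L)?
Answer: -8424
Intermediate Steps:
Function('u')(L, E) = Add(L, Mul(E, L))
C = -12
Mul(Add(Function('u')(17, -5), 770), C) = Mul(Add(Mul(17, Add(1, -5)), 770), -12) = Mul(Add(Mul(17, -4), 770), -12) = Mul(Add(-68, 770), -12) = Mul(702, -12) = -8424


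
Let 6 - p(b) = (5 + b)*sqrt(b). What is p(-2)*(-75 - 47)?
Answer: -732 + 366*I*sqrt(2) ≈ -732.0 + 517.6*I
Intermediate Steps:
p(b) = 6 - sqrt(b)*(5 + b) (p(b) = 6 - (5 + b)*sqrt(b) = 6 - sqrt(b)*(5 + b))
p(-2)*(-75 - 47) = (6 - (-2)**(3/2) - 5*I*sqrt(2))*(-75 - 47) = (6 - (-2)*I*sqrt(2) - 5*I*sqrt(2))*(-122) = (6 + 2*I*sqrt(2) - 5*I*sqrt(2))*(-122) = (6 - 3*I*sqrt(2))*(-122) = -732 + 366*I*sqrt(2)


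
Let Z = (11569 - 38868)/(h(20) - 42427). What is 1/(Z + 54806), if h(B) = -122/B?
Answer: 424331/23256157776 ≈ 1.8246e-5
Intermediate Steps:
Z = 272990/424331 (Z = (11569 - 38868)/(-122/20 - 42427) = -27299/(-122*1/20 - 42427) = -27299/(-61/10 - 42427) = -27299/(-424331/10) = -27299*(-10/424331) = 272990/424331 ≈ 0.64334)
1/(Z + 54806) = 1/(272990/424331 + 54806) = 1/(23256157776/424331) = 424331/23256157776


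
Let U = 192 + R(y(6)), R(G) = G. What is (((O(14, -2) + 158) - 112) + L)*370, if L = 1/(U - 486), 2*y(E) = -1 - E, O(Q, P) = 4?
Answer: 2201352/119 ≈ 18499.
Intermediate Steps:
y(E) = -1/2 - E/2 (y(E) = (-1 - E)/2 = -1/2 - E/2)
U = 377/2 (U = 192 + (-1/2 - 1/2*6) = 192 + (-1/2 - 3) = 192 - 7/2 = 377/2 ≈ 188.50)
L = -2/595 (L = 1/(377/2 - 486) = 1/(-595/2) = -2/595 ≈ -0.0033613)
(((O(14, -2) + 158) - 112) + L)*370 = (((4 + 158) - 112) - 2/595)*370 = ((162 - 112) - 2/595)*370 = (50 - 2/595)*370 = (29748/595)*370 = 2201352/119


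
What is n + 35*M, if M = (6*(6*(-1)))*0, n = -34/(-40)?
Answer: 17/20 ≈ 0.85000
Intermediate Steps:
n = 17/20 (n = -34*(-1/40) = 17/20 ≈ 0.85000)
M = 0 (M = (6*(-6))*0 = -36*0 = 0)
n + 35*M = 17/20 + 35*0 = 17/20 + 0 = 17/20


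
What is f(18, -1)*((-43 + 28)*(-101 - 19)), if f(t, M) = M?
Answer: -1800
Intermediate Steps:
f(18, -1)*((-43 + 28)*(-101 - 19)) = -(-43 + 28)*(-101 - 19) = -(-15)*(-120) = -1*1800 = -1800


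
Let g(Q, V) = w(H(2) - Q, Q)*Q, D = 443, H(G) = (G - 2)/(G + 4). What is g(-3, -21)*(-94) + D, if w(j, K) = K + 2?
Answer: 161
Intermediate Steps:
H(G) = (-2 + G)/(4 + G)
w(j, K) = 2 + K
g(Q, V) = Q*(2 + Q) (g(Q, V) = (2 + Q)*Q = Q*(2 + Q))
g(-3, -21)*(-94) + D = -3*(2 - 3)*(-94) + 443 = -3*(-1)*(-94) + 443 = 3*(-94) + 443 = -282 + 443 = 161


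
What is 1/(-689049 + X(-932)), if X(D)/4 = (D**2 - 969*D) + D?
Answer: 1/6394151 ≈ 1.5639e-7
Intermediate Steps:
X(D) = -3872*D + 4*D**2 (X(D) = 4*((D**2 - 969*D) + D) = 4*(D**2 - 968*D) = -3872*D + 4*D**2)
1/(-689049 + X(-932)) = 1/(-689049 + 4*(-932)*(-968 - 932)) = 1/(-689049 + 4*(-932)*(-1900)) = 1/(-689049 + 7083200) = 1/6394151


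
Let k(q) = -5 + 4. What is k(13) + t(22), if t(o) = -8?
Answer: -9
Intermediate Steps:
k(q) = -1
k(13) + t(22) = -1 - 8 = -9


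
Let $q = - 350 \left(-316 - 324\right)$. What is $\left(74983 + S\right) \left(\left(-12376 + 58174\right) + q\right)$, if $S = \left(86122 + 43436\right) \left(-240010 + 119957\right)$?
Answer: $-4196371071748618$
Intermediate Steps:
$S = -15553826574$ ($S = 129558 \left(-120053\right) = -15553826574$)
$q = 224000$ ($q = \left(-350\right) \left(-640\right) = 224000$)
$\left(74983 + S\right) \left(\left(-12376 + 58174\right) + q\right) = \left(74983 - 15553826574\right) \left(\left(-12376 + 58174\right) + 224000\right) = - 15553751591 \left(45798 + 224000\right) = \left(-15553751591\right) 269798 = -4196371071748618$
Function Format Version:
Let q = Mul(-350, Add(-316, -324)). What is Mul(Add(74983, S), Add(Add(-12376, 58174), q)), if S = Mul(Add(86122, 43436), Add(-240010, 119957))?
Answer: -4196371071748618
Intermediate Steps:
S = -15553826574 (S = Mul(129558, -120053) = -15553826574)
q = 224000 (q = Mul(-350, -640) = 224000)
Mul(Add(74983, S), Add(Add(-12376, 58174), q)) = Mul(Add(74983, -15553826574), Add(Add(-12376, 58174), 224000)) = Mul(-15553751591, Add(45798, 224000)) = Mul(-15553751591, 269798) = -4196371071748618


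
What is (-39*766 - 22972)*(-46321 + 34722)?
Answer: 612960754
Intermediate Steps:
(-39*766 - 22972)*(-46321 + 34722) = (-29874 - 22972)*(-11599) = -52846*(-11599) = 612960754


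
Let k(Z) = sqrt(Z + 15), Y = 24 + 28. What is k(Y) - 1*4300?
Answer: -4300 + sqrt(67) ≈ -4291.8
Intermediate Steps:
Y = 52
k(Z) = sqrt(15 + Z)
k(Y) - 1*4300 = sqrt(15 + 52) - 1*4300 = sqrt(67) - 4300 = -4300 + sqrt(67)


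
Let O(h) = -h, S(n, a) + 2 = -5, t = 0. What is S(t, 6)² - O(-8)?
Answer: 41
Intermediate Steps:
S(n, a) = -7 (S(n, a) = -2 - 5 = -7)
S(t, 6)² - O(-8) = (-7)² - (-1)*(-8) = 49 - 1*8 = 49 - 8 = 41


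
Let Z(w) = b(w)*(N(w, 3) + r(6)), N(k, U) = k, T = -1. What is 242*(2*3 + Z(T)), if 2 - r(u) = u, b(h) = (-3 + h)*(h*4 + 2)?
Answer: -8228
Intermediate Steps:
b(h) = (-3 + h)*(2 + 4*h) (b(h) = (-3 + h)*(4*h + 2) = (-3 + h)*(2 + 4*h))
r(u) = 2 - u
Z(w) = (-4 + w)*(-6 - 10*w + 4*w**2) (Z(w) = (-6 - 10*w + 4*w**2)*(w + (2 - 1*6)) = (-6 - 10*w + 4*w**2)*(w + (2 - 6)) = (-6 - 10*w + 4*w**2)*(w - 4) = (-6 - 10*w + 4*w**2)*(-4 + w) = (-4 + w)*(-6 - 10*w + 4*w**2))
242*(2*3 + Z(T)) = 242*(2*3 + (24 - 26*(-1)**2 + 4*(-1)**3 + 34*(-1))) = 242*(6 + (24 - 26*1 + 4*(-1) - 34)) = 242*(6 + (24 - 26 - 4 - 34)) = 242*(6 - 40) = 242*(-34) = -8228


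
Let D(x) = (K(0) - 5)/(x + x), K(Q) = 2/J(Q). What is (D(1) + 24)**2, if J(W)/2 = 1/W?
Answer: 1849/4 ≈ 462.25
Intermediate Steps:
J(W) = 2/W
K(Q) = Q (K(Q) = 2/((2/Q)) = 2*(Q/2) = Q)
D(x) = -5/(2*x) (D(x) = (0 - 5)/(x + x) = -5*1/(2*x) = -5/(2*x))
(D(1) + 24)**2 = (-5/2/1 + 24)**2 = (-5/2*1 + 24)**2 = (-5/2 + 24)**2 = (43/2)**2 = 1849/4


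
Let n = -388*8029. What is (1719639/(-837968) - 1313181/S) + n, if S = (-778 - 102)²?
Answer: -126347456021858513/40557651200 ≈ -3.1153e+6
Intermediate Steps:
S = 774400 (S = (-880)² = 774400)
n = -3115252
(1719639/(-837968) - 1313181/S) + n = (1719639/(-837968) - 1313181/774400) - 3115252 = (1719639*(-1/837968) - 1313181*1/774400) - 3115252 = (-1719639/837968 - 1313181/774400) - 3115252 = -152005756113/40557651200 - 3115252 = -126347456021858513/40557651200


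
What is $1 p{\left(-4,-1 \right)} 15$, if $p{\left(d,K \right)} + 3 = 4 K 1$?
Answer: $-105$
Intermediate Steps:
$p{\left(d,K \right)} = -3 + 4 K$ ($p{\left(d,K \right)} = -3 + 4 K 1 = -3 + 4 K$)
$1 p{\left(-4,-1 \right)} 15 = 1 \left(-3 + 4 \left(-1\right)\right) 15 = 1 \left(-3 - 4\right) 15 = 1 \left(-7\right) 15 = \left(-7\right) 15 = -105$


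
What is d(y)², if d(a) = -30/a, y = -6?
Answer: 25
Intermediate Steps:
d(y)² = (-30/(-6))² = (-30*(-⅙))² = 5² = 25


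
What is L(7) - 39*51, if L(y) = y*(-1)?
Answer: -1996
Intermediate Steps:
L(y) = -y
L(7) - 39*51 = -1*7 - 39*51 = -7 - 1989 = -1996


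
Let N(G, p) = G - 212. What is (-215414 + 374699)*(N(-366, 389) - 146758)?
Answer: -23468414760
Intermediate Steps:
N(G, p) = -212 + G
(-215414 + 374699)*(N(-366, 389) - 146758) = (-215414 + 374699)*((-212 - 366) - 146758) = 159285*(-578 - 146758) = 159285*(-147336) = -23468414760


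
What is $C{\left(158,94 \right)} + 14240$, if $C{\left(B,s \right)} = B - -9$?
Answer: $14407$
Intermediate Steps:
$C{\left(B,s \right)} = 9 + B$ ($C{\left(B,s \right)} = B + 9 = 9 + B$)
$C{\left(158,94 \right)} + 14240 = \left(9 + 158\right) + 14240 = 167 + 14240 = 14407$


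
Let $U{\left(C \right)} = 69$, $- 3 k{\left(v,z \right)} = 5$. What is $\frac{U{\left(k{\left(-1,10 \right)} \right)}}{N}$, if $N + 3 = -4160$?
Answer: $- \frac{3}{181} \approx -0.016575$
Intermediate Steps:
$N = -4163$ ($N = -3 - 4160 = -4163$)
$k{\left(v,z \right)} = - \frac{5}{3}$ ($k{\left(v,z \right)} = \left(- \frac{1}{3}\right) 5 = - \frac{5}{3}$)
$\frac{U{\left(k{\left(-1,10 \right)} \right)}}{N} = \frac{69}{-4163} = 69 \left(- \frac{1}{4163}\right) = - \frac{3}{181}$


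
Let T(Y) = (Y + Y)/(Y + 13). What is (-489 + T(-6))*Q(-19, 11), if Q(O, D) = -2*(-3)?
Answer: -20610/7 ≈ -2944.3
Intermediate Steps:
T(Y) = 2*Y/(13 + Y) (T(Y) = (2*Y)/(13 + Y) = 2*Y/(13 + Y))
Q(O, D) = 6
(-489 + T(-6))*Q(-19, 11) = (-489 + 2*(-6)/(13 - 6))*6 = (-489 + 2*(-6)/7)*6 = (-489 + 2*(-6)*(⅐))*6 = (-489 - 12/7)*6 = -3435/7*6 = -20610/7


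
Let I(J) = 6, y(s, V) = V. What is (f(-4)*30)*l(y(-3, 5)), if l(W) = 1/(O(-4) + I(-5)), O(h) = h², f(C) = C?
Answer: -60/11 ≈ -5.4545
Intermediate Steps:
l(W) = 1/22 (l(W) = 1/((-4)² + 6) = 1/(16 + 6) = 1/22)
(f(-4)*30)*l(y(-3, 5)) = -4*30*(1/22) = -120*1/22 = -60/11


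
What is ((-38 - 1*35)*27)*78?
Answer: -153738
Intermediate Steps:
((-38 - 1*35)*27)*78 = ((-38 - 35)*27)*78 = -73*27*78 = -1971*78 = -153738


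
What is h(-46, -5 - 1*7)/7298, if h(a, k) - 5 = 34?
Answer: 39/7298 ≈ 0.0053439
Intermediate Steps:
h(a, k) = 39 (h(a, k) = 5 + 34 = 39)
h(-46, -5 - 1*7)/7298 = 39/7298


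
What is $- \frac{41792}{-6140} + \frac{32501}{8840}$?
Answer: $\frac{28449871}{2713880} \approx 10.483$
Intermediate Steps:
$- \frac{41792}{-6140} + \frac{32501}{8840} = \left(-41792\right) \left(- \frac{1}{6140}\right) + 32501 \cdot \frac{1}{8840} = \frac{10448}{1535} + \frac{32501}{8840} = \frac{28449871}{2713880}$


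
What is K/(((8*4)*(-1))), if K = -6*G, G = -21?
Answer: -63/16 ≈ -3.9375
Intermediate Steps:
K = 126 (K = -6*(-21) = 126)
K/(((8*4)*(-1))) = 126/(((8*4)*(-1))) = 126/((32*(-1))) = 126/(-32) = 126*(-1/32) = -63/16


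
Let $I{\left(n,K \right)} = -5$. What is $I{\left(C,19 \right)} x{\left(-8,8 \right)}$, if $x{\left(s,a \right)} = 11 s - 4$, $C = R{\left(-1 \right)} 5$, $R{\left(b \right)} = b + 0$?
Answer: $460$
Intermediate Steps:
$R{\left(b \right)} = b$
$C = -5$ ($C = \left(-1\right) 5 = -5$)
$x{\left(s,a \right)} = -4 + 11 s$
$I{\left(C,19 \right)} x{\left(-8,8 \right)} = - 5 \left(-4 + 11 \left(-8\right)\right) = - 5 \left(-4 - 88\right) = \left(-5\right) \left(-92\right) = 460$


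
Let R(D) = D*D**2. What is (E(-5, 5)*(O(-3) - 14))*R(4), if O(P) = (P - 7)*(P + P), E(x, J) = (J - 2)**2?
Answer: 26496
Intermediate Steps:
E(x, J) = (-2 + J)**2
R(D) = D**3
O(P) = 2*P*(-7 + P) (O(P) = (-7 + P)*(2*P) = 2*P*(-7 + P))
(E(-5, 5)*(O(-3) - 14))*R(4) = ((-2 + 5)**2*(2*(-3)*(-7 - 3) - 14))*4**3 = (3**2*(2*(-3)*(-10) - 14))*64 = (9*(60 - 14))*64 = (9*46)*64 = 414*64 = 26496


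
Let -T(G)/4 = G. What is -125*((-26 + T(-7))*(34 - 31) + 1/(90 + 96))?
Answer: -139625/186 ≈ -750.67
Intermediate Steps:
T(G) = -4*G
-125*((-26 + T(-7))*(34 - 31) + 1/(90 + 96)) = -125*((-26 - 4*(-7))*(34 - 31) + 1/(90 + 96)) = -125*((-26 + 28)*3 + 1/186) = -125*(2*3 + 1/186) = -125*(6 + 1/186) = -125*1117/186 = -139625/186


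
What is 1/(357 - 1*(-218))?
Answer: 1/575 ≈ 0.0017391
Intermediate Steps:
1/(357 - 1*(-218)) = 1/(357 + 218) = 1/575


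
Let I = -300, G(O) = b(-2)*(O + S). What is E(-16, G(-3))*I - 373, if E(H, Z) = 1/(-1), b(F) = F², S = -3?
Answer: -73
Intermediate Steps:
G(O) = -12 + 4*O (G(O) = (-2)²*(O - 3) = 4*(-3 + O) = -12 + 4*O)
E(H, Z) = -1
E(-16, G(-3))*I - 373 = -1*(-300) - 373 = 300 - 373 = -73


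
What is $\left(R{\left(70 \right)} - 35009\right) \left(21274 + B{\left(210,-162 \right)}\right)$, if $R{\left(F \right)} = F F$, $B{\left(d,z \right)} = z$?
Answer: $-635661208$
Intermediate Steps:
$R{\left(F \right)} = F^{2}$
$\left(R{\left(70 \right)} - 35009\right) \left(21274 + B{\left(210,-162 \right)}\right) = \left(70^{2} - 35009\right) \left(21274 - 162\right) = \left(4900 - 35009\right) 21112 = \left(-30109\right) 21112 = -635661208$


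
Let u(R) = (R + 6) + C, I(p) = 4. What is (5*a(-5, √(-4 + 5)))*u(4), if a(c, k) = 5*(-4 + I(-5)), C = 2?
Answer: 0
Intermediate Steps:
u(R) = 8 + R (u(R) = (R + 6) + 2 = (6 + R) + 2 = 8 + R)
a(c, k) = 0 (a(c, k) = 5*(-4 + 4) = 5*0 = 0)
(5*a(-5, √(-4 + 5)))*u(4) = (5*0)*(8 + 4) = 0*12 = 0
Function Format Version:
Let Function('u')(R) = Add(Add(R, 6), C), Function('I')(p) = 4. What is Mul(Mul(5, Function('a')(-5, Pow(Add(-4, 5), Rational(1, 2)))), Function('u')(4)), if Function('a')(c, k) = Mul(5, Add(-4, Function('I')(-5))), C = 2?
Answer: 0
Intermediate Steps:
Function('u')(R) = Add(8, R) (Function('u')(R) = Add(Add(R, 6), 2) = Add(Add(6, R), 2) = Add(8, R))
Function('a')(c, k) = 0 (Function('a')(c, k) = Mul(5, Add(-4, 4)) = Mul(5, 0) = 0)
Mul(Mul(5, Function('a')(-5, Pow(Add(-4, 5), Rational(1, 2)))), Function('u')(4)) = Mul(Mul(5, 0), Add(8, 4)) = Mul(0, 12) = 0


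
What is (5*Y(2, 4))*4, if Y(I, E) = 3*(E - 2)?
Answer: 120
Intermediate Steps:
Y(I, E) = -6 + 3*E (Y(I, E) = 3*(-2 + E) = -6 + 3*E)
(5*Y(2, 4))*4 = (5*(-6 + 3*4))*4 = (5*(-6 + 12))*4 = (5*6)*4 = 30*4 = 120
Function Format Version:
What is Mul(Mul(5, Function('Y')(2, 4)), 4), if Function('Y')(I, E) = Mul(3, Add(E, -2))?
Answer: 120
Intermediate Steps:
Function('Y')(I, E) = Add(-6, Mul(3, E)) (Function('Y')(I, E) = Mul(3, Add(-2, E)) = Add(-6, Mul(3, E)))
Mul(Mul(5, Function('Y')(2, 4)), 4) = Mul(Mul(5, Add(-6, Mul(3, 4))), 4) = Mul(Mul(5, Add(-6, 12)), 4) = Mul(Mul(5, 6), 4) = Mul(30, 4) = 120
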